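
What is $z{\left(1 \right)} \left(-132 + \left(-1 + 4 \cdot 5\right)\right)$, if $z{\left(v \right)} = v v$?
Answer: $-113$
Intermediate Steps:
$z{\left(v \right)} = v^{2}$
$z{\left(1 \right)} \left(-132 + \left(-1 + 4 \cdot 5\right)\right) = 1^{2} \left(-132 + \left(-1 + 4 \cdot 5\right)\right) = 1 \left(-132 + \left(-1 + 20\right)\right) = 1 \left(-132 + 19\right) = 1 \left(-113\right) = -113$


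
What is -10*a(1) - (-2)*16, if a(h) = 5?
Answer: -18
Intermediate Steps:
-10*a(1) - (-2)*16 = -10*5 - (-2)*16 = -50 - 1*(-32) = -50 + 32 = -18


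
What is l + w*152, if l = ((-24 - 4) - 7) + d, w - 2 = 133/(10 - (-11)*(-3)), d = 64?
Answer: -12557/23 ≈ -545.96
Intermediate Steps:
w = -87/23 (w = 2 + 133/(10 - (-11)*(-3)) = 2 + 133/(10 - 1*33) = 2 + 133/(10 - 33) = 2 + 133/(-23) = 2 + 133*(-1/23) = 2 - 133/23 = -87/23 ≈ -3.7826)
l = 29 (l = ((-24 - 4) - 7) + 64 = (-28 - 7) + 64 = -35 + 64 = 29)
l + w*152 = 29 - 87/23*152 = 29 - 13224/23 = -12557/23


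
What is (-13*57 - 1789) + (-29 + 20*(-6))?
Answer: -2679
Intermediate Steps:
(-13*57 - 1789) + (-29 + 20*(-6)) = (-741 - 1789) + (-29 - 120) = -2530 - 149 = -2679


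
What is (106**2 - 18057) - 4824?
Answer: -11645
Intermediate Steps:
(106**2 - 18057) - 4824 = (11236 - 18057) - 4824 = -6821 - 4824 = -11645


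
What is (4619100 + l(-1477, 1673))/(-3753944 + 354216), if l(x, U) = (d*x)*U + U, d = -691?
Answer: -428024071/849932 ≈ -503.60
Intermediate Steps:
l(x, U) = U - 691*U*x (l(x, U) = (-691*x)*U + U = -691*U*x + U = U - 691*U*x)
(4619100 + l(-1477, 1673))/(-3753944 + 354216) = (4619100 + 1673*(1 - 691*(-1477)))/(-3753944 + 354216) = (4619100 + 1673*(1 + 1020607))/(-3399728) = (4619100 + 1673*1020608)*(-1/3399728) = (4619100 + 1707477184)*(-1/3399728) = 1712096284*(-1/3399728) = -428024071/849932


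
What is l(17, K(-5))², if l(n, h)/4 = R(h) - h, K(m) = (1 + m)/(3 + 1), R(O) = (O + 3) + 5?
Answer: 1024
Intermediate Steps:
R(O) = 8 + O (R(O) = (3 + O) + 5 = 8 + O)
K(m) = ¼ + m/4 (K(m) = (1 + m)/4 = (1 + m)*(¼) = ¼ + m/4)
l(n, h) = 32 (l(n, h) = 4*((8 + h) - h) = 4*8 = 32)
l(17, K(-5))² = 32² = 1024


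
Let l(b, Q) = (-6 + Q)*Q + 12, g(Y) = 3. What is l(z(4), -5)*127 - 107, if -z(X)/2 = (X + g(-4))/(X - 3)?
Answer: 8402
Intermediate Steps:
z(X) = -2*(3 + X)/(-3 + X) (z(X) = -2*(X + 3)/(X - 3) = -2*(3 + X)/(-3 + X))
l(b, Q) = 12 + Q*(-6 + Q) (l(b, Q) = Q*(-6 + Q) + 12 = 12 + Q*(-6 + Q))
l(z(4), -5)*127 - 107 = (12 + (-5)**2 - 6*(-5))*127 - 107 = (12 + 25 + 30)*127 - 107 = 67*127 - 107 = 8509 - 107 = 8402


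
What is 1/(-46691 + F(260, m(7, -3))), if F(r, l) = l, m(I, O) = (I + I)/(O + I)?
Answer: -2/93375 ≈ -2.1419e-5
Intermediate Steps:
m(I, O) = 2*I/(I + O) (m(I, O) = (2*I)/(I + O) = 2*I/(I + O))
1/(-46691 + F(260, m(7, -3))) = 1/(-46691 + 2*7/(7 - 3)) = 1/(-46691 + 2*7/4) = 1/(-46691 + 2*7*(1/4)) = 1/(-46691 + 7/2) = 1/(-93375/2) = -2/93375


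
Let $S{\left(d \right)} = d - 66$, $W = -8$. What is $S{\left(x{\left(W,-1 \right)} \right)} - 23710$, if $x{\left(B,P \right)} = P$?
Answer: $-23777$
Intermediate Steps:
$S{\left(d \right)} = -66 + d$
$S{\left(x{\left(W,-1 \right)} \right)} - 23710 = \left(-66 - 1\right) - 23710 = -67 - 23710 = -23777$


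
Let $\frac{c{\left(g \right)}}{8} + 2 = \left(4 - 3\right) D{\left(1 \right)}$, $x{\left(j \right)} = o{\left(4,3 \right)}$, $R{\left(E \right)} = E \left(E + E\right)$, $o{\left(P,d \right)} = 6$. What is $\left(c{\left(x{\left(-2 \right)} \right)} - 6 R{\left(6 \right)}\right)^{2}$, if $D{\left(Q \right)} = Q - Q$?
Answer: $200704$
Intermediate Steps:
$D{\left(Q \right)} = 0$
$R{\left(E \right)} = 2 E^{2}$ ($R{\left(E \right)} = E 2 E = 2 E^{2}$)
$x{\left(j \right)} = 6$
$c{\left(g \right)} = -16$ ($c{\left(g \right)} = -16 + 8 \left(4 - 3\right) 0 = -16 + 8 \cdot 1 \cdot 0 = -16 + 8 \cdot 0 = -16 + 0 = -16$)
$\left(c{\left(x{\left(-2 \right)} \right)} - 6 R{\left(6 \right)}\right)^{2} = \left(-16 - 6 \cdot 2 \cdot 6^{2}\right)^{2} = \left(-16 - 6 \cdot 2 \cdot 36\right)^{2} = \left(-16 - 432\right)^{2} = \left(-448\right)^{2} = 200704$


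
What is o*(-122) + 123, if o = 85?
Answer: -10247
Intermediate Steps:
o*(-122) + 123 = 85*(-122) + 123 = -10370 + 123 = -10247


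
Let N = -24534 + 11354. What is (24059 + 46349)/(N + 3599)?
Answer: -5416/737 ≈ -7.3487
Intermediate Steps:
N = -13180
(24059 + 46349)/(N + 3599) = (24059 + 46349)/(-13180 + 3599) = 70408/(-9581) = 70408*(-1/9581) = -5416/737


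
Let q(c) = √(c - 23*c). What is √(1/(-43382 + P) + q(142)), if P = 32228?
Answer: √(-66 + 1472328*I*√781)/858 ≈ 5.2864 + 5.2864*I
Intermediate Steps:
q(c) = √22*√(-c) (q(c) = √(-22*c) = √22*√(-c))
√(1/(-43382 + P) + q(142)) = √(1/(-43382 + 32228) + √22*√(-1*142)) = √(1/(-11154) + √22*√(-142)) = √(-1/11154 + √22*(I*√142)) = √(-1/11154 + 2*I*√781)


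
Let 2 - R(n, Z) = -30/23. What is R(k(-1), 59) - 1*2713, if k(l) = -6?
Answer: -62323/23 ≈ -2709.7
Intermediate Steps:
R(n, Z) = 76/23 (R(n, Z) = 2 - (-30)/23 = 2 - 1*(-30/23) = 2 + 30/23 = 76/23)
R(k(-1), 59) - 1*2713 = 76/23 - 1*2713 = 76/23 - 2713 = -62323/23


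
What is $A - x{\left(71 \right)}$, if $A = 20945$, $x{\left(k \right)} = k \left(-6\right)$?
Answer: $21371$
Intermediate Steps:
$x{\left(k \right)} = - 6 k$
$A - x{\left(71 \right)} = 20945 - \left(-6\right) 71 = 20945 - -426 = 20945 + 426 = 21371$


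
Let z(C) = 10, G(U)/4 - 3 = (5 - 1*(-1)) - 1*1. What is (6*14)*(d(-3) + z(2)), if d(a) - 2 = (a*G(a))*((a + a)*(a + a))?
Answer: -289296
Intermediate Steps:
G(U) = 32 (G(U) = 12 + 4*((5 - 1*(-1)) - 1*1) = 12 + 4*((5 + 1) - 1) = 12 + 4*(6 - 1) = 12 + 4*5 = 12 + 20 = 32)
d(a) = 2 + 128*a³ (d(a) = 2 + (a*32)*((a + a)*(a + a)) = 2 + (32*a)*((2*a)*(2*a)) = 2 + (32*a)*(4*a²) = 2 + 128*a³)
(6*14)*(d(-3) + z(2)) = (6*14)*((2 + 128*(-3)³) + 10) = 84*((2 + 128*(-27)) + 10) = 84*((2 - 3456) + 10) = 84*(-3454 + 10) = 84*(-3444) = -289296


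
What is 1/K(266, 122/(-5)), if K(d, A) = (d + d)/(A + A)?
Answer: -61/665 ≈ -0.091729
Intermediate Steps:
K(d, A) = d/A (K(d, A) = (2*d)/((2*A)) = (2*d)*(1/(2*A)) = d/A)
1/K(266, 122/(-5)) = 1/(266/((122/(-5)))) = 1/(266/((122*(-⅕)))) = 1/(266/(-122/5)) = 1/(266*(-5/122)) = 1/(-665/61) = -61/665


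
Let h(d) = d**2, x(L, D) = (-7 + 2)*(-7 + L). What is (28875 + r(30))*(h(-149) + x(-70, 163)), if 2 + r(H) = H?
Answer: 652803158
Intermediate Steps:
x(L, D) = 35 - 5*L (x(L, D) = -5*(-7 + L) = 35 - 5*L)
r(H) = -2 + H
(28875 + r(30))*(h(-149) + x(-70, 163)) = (28875 + (-2 + 30))*((-149)**2 + (35 - 5*(-70))) = (28875 + 28)*(22201 + (35 + 350)) = 28903*(22201 + 385) = 28903*22586 = 652803158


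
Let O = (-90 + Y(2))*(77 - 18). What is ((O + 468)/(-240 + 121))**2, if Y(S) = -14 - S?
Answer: 33477796/14161 ≈ 2364.1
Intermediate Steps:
O = -6254 (O = (-90 + (-14 - 1*2))*(77 - 18) = (-90 + (-14 - 2))*59 = (-90 - 16)*59 = -106*59 = -6254)
((O + 468)/(-240 + 121))**2 = ((-6254 + 468)/(-240 + 121))**2 = (-5786/(-119))**2 = (-5786*(-1/119))**2 = (5786/119)**2 = 33477796/14161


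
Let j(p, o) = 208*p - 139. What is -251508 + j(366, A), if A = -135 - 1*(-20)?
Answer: -175519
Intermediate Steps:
A = -115 (A = -135 + 20 = -115)
j(p, o) = -139 + 208*p
-251508 + j(366, A) = -251508 + (-139 + 208*366) = -251508 + (-139 + 76128) = -251508 + 75989 = -175519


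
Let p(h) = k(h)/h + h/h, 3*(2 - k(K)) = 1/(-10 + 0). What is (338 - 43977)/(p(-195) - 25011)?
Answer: 255288150/146308561 ≈ 1.7449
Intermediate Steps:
k(K) = 61/30 (k(K) = 2 - 1/(3*(-10 + 0)) = 2 - ⅓/(-10) = 2 - ⅓*(-⅒) = 2 + 1/30 = 61/30)
p(h) = 1 + 61/(30*h) (p(h) = 61/(30*h) + h/h = 61/(30*h) + 1 = 1 + 61/(30*h))
(338 - 43977)/(p(-195) - 25011) = (338 - 43977)/((61/30 - 195)/(-195) - 25011) = -43639/(-1/195*(-5789/30) - 25011) = -43639/(5789/5850 - 25011) = -43639/(-146308561/5850) = -43639*(-5850/146308561) = 255288150/146308561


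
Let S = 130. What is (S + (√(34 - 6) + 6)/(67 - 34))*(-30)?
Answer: -42960/11 - 20*√7/11 ≈ -3910.3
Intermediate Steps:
(S + (√(34 - 6) + 6)/(67 - 34))*(-30) = (130 + (√(34 - 6) + 6)/(67 - 34))*(-30) = (130 + (√28 + 6)/33)*(-30) = (130 + (2*√7 + 6)*(1/33))*(-30) = (130 + (6 + 2*√7)*(1/33))*(-30) = (130 + (2/11 + 2*√7/33))*(-30) = (1432/11 + 2*√7/33)*(-30) = -42960/11 - 20*√7/11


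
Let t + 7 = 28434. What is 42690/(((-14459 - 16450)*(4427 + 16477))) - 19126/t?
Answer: -15723839531/23368069452 ≈ -0.67288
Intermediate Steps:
t = 28427 (t = -7 + 28434 = 28427)
42690/(((-14459 - 16450)*(4427 + 16477))) - 19126/t = 42690/(((-14459 - 16450)*(4427 + 16477))) - 19126/28427 = 42690/((-30909*20904)) - 19126*1/28427 = 42690/(-646121736) - 146/217 = 42690*(-1/646121736) - 146/217 = -7115/107686956 - 146/217 = -15723839531/23368069452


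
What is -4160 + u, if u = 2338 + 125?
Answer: -1697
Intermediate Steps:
u = 2463
-4160 + u = -4160 + 2463 = -1697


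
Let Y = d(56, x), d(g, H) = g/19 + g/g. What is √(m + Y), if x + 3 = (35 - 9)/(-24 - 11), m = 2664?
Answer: √963129/19 ≈ 51.652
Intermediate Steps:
x = -131/35 (x = -3 + (35 - 9)/(-24 - 11) = -3 + 26/(-35) = -3 + 26*(-1/35) = -3 - 26/35 = -131/35 ≈ -3.7429)
d(g, H) = 1 + g/19 (d(g, H) = g*(1/19) + 1 = g/19 + 1 = 1 + g/19)
Y = 75/19 (Y = 1 + (1/19)*56 = 1 + 56/19 = 75/19 ≈ 3.9474)
√(m + Y) = √(2664 + 75/19) = √(50691/19) = √963129/19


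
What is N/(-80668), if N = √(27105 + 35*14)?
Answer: -√27595/80668 ≈ -0.0020593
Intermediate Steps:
N = √27595 (N = √(27105 + 490) = √27595 ≈ 166.12)
N/(-80668) = √27595/(-80668) = √27595*(-1/80668) = -√27595/80668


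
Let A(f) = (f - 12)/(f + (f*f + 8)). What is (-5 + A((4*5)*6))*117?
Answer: -2121561/3632 ≈ -584.13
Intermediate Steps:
A(f) = (-12 + f)/(8 + f + f²) (A(f) = (-12 + f)/(f + (f² + 8)) = (-12 + f)/(f + (8 + f²)) = (-12 + f)/(8 + f + f²))
(-5 + A((4*5)*6))*117 = (-5 + (-12 + (4*5)*6)/(8 + (4*5)*6 + ((4*5)*6)²))*117 = (-5 + (-12 + 20*6)/(8 + 20*6 + (20*6)²))*117 = (-5 + (-12 + 120)/(8 + 120 + 120²))*117 = (-5 + 108/(8 + 120 + 14400))*117 = (-5 + 108/14528)*117 = (-5 + (1/14528)*108)*117 = (-5 + 27/3632)*117 = -18133/3632*117 = -2121561/3632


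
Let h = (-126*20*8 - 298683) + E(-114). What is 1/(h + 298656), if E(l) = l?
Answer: -1/20301 ≈ -4.9259e-5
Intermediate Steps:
h = -318957 (h = (-126*20*8 - 298683) - 114 = (-63*40*8 - 298683) - 114 = (-2520*8 - 298683) - 114 = (-20160 - 298683) - 114 = -318843 - 114 = -318957)
1/(h + 298656) = 1/(-318957 + 298656) = 1/(-20301) = -1/20301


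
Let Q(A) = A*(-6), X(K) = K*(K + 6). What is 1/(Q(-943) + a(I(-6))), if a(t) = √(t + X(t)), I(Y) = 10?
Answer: 2829/16006397 - √170/32012794 ≈ 0.00017633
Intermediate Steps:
X(K) = K*(6 + K)
a(t) = √(t + t*(6 + t))
Q(A) = -6*A
1/(Q(-943) + a(I(-6))) = 1/(-6*(-943) + √(10*(7 + 10))) = 1/(5658 + √(10*17)) = 1/(5658 + √170)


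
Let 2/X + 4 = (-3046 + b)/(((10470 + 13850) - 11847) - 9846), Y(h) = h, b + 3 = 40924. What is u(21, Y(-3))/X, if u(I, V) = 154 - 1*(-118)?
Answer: 3721912/2627 ≈ 1416.8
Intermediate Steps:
b = 40921 (b = -3 + 40924 = 40921)
X = 5254/27367 (X = 2/(-4 + (-3046 + 40921)/(((10470 + 13850) - 11847) - 9846)) = 2/(-4 + 37875/((24320 - 11847) - 9846)) = 2/(-4 + 37875/(12473 - 9846)) = 2/(-4 + 37875/2627) = 2/(27367/2627) = 2*(2627/27367) = 5254/27367 ≈ 0.19198)
u(I, V) = 272 (u(I, V) = 154 + 118 = 272)
u(21, Y(-3))/X = 272/(5254/27367) = 272*(27367/5254) = 3721912/2627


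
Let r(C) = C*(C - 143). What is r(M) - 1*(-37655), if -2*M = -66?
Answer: 34025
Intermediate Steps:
M = 33 (M = -½*(-66) = 33)
r(C) = C*(-143 + C)
r(M) - 1*(-37655) = 33*(-143 + 33) - 1*(-37655) = 33*(-110) + 37655 = -3630 + 37655 = 34025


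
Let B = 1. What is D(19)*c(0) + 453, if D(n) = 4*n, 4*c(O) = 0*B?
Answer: 453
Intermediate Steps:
c(O) = 0 (c(O) = (0*1)/4 = (¼)*0 = 0)
D(19)*c(0) + 453 = (4*19)*0 + 453 = 76*0 + 453 = 0 + 453 = 453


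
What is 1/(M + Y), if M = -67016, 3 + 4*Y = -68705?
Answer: -1/84193 ≈ -1.1877e-5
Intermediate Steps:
Y = -17177 (Y = -¾ + (¼)*(-68705) = -¾ - 68705/4 = -17177)
1/(M + Y) = 1/(-67016 - 17177) = 1/(-84193) = -1/84193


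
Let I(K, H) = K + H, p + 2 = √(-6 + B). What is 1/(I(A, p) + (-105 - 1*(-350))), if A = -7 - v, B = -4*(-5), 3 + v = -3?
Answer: 121/29275 - √14/58550 ≈ 0.0040693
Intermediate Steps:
v = -6 (v = -3 - 3 = -6)
B = 20
p = -2 + √14 (p = -2 + √(-6 + 20) = -2 + √14 ≈ 1.7417)
A = -1 (A = -7 - 1*(-6) = -7 + 6 = -1)
I(K, H) = H + K
1/(I(A, p) + (-105 - 1*(-350))) = 1/(((-2 + √14) - 1) + (-105 - 1*(-350))) = 1/((-3 + √14) + (-105 + 350)) = 1/((-3 + √14) + 245) = 1/(242 + √14)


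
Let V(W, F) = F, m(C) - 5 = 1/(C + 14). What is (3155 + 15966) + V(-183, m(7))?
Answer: 401647/21 ≈ 19126.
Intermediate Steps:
m(C) = 5 + 1/(14 + C) (m(C) = 5 + 1/(C + 14) = 5 + 1/(14 + C))
(3155 + 15966) + V(-183, m(7)) = (3155 + 15966) + (71 + 5*7)/(14 + 7) = 19121 + (71 + 35)/21 = 19121 + (1/21)*106 = 19121 + 106/21 = 401647/21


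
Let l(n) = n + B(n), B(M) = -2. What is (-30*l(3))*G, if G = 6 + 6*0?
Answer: -180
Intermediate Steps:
G = 6 (G = 6 + 0 = 6)
l(n) = -2 + n (l(n) = n - 2 = -2 + n)
(-30*l(3))*G = -30*(-2 + 3)*6 = -30*1*6 = -30*6 = -180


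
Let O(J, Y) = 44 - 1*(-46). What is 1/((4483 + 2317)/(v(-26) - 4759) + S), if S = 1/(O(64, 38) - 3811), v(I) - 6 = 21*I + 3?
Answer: -1231651/1581756 ≈ -0.77866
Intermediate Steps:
v(I) = 9 + 21*I (v(I) = 6 + (21*I + 3) = 6 + (3 + 21*I) = 9 + 21*I)
O(J, Y) = 90 (O(J, Y) = 44 + 46 = 90)
S = -1/3721 (S = 1/(90 - 3811) = 1/(-3721) = -1/3721 ≈ -0.00026874)
1/((4483 + 2317)/(v(-26) - 4759) + S) = 1/((4483 + 2317)/((9 + 21*(-26)) - 4759) - 1/3721) = 1/(6800/((9 - 546) - 4759) - 1/3721) = 1/(6800/(-537 - 4759) - 1/3721) = 1/(6800/(-5296) - 1/3721) = 1/(6800*(-1/5296) - 1/3721) = 1/(-425/331 - 1/3721) = 1/(-1581756/1231651) = -1231651/1581756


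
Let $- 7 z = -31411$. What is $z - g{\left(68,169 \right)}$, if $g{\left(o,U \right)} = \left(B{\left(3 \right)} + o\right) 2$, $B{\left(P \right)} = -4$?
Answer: $\frac{30515}{7} \approx 4359.3$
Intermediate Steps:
$g{\left(o,U \right)} = -8 + 2 o$ ($g{\left(o,U \right)} = \left(-4 + o\right) 2 = -8 + 2 o$)
$z = \frac{31411}{7}$ ($z = \left(- \frac{1}{7}\right) \left(-31411\right) = \frac{31411}{7} \approx 4487.3$)
$z - g{\left(68,169 \right)} = \frac{31411}{7} - \left(-8 + 2 \cdot 68\right) = \frac{31411}{7} - \left(-8 + 136\right) = \frac{31411}{7} - 128 = \frac{30515}{7}$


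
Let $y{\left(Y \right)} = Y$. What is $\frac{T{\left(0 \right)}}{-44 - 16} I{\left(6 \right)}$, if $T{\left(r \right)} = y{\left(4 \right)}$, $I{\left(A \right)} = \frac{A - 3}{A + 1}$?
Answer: $- \frac{1}{35} \approx -0.028571$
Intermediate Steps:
$I{\left(A \right)} = \frac{-3 + A}{1 + A}$
$T{\left(r \right)} = 4$
$\frac{T{\left(0 \right)}}{-44 - 16} I{\left(6 \right)} = \frac{4}{-44 - 16} \frac{-3 + 6}{1 + 6} = \frac{4}{-60} \cdot \frac{1}{7} \cdot 3 = 4 \left(- \frac{1}{60}\right) \frac{1}{7} \cdot 3 = \left(- \frac{1}{15}\right) \frac{3}{7} = - \frac{1}{35}$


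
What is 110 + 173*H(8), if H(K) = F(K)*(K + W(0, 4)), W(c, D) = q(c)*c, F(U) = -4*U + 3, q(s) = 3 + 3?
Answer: -40026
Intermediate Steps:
q(s) = 6
F(U) = 3 - 4*U
W(c, D) = 6*c
H(K) = K*(3 - 4*K) (H(K) = (3 - 4*K)*(K + 6*0) = (3 - 4*K)*(K + 0) = (3 - 4*K)*K = K*(3 - 4*K))
110 + 173*H(8) = 110 + 173*(8*(3 - 4*8)) = 110 + 173*(8*(3 - 32)) = 110 + 173*(8*(-29)) = 110 + 173*(-232) = 110 - 40136 = -40026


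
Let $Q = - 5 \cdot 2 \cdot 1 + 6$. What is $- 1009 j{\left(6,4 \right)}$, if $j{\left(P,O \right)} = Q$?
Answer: $4036$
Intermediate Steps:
$Q = -4$ ($Q = \left(-5\right) 2 + 6 = -10 + 6 = -4$)
$j{\left(P,O \right)} = -4$
$- 1009 j{\left(6,4 \right)} = \left(-1009\right) \left(-4\right) = 4036$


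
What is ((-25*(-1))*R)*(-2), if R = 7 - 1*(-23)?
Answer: -1500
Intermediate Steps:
R = 30 (R = 7 + 23 = 30)
((-25*(-1))*R)*(-2) = (-25*(-1)*30)*(-2) = (25*30)*(-2) = 750*(-2) = -1500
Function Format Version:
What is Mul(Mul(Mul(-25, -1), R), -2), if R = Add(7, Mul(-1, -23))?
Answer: -1500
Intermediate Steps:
R = 30 (R = Add(7, 23) = 30)
Mul(Mul(Mul(-25, -1), R), -2) = Mul(Mul(Mul(-25, -1), 30), -2) = Mul(Mul(25, 30), -2) = Mul(750, -2) = -1500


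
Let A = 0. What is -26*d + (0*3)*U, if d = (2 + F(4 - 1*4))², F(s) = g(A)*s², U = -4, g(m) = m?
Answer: -104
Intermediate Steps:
F(s) = 0 (F(s) = 0*s² = 0)
d = 4 (d = (2 + 0)² = 2² = 4)
-26*d + (0*3)*U = -26*4 + (0*3)*(-4) = -104 + 0*(-4) = -104 + 0 = -104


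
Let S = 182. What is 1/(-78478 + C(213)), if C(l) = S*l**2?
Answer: 1/8178680 ≈ 1.2227e-7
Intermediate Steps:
C(l) = 182*l**2
1/(-78478 + C(213)) = 1/(-78478 + 182*213**2) = 1/(-78478 + 182*45369) = 1/(-78478 + 8257158) = 1/8178680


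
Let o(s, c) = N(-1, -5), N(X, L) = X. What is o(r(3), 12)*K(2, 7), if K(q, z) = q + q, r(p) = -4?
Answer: -4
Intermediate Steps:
K(q, z) = 2*q
o(s, c) = -1
o(r(3), 12)*K(2, 7) = -2*2 = -1*4 = -4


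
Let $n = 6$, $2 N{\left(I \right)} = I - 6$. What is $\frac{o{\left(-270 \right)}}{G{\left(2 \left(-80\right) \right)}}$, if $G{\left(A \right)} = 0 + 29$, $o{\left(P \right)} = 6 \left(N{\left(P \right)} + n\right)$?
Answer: $- \frac{792}{29} \approx -27.31$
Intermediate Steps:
$N{\left(I \right)} = -3 + \frac{I}{2}$ ($N{\left(I \right)} = \frac{I - 6}{2} = \frac{-6 + I}{2} = -3 + \frac{I}{2}$)
$o{\left(P \right)} = 18 + 3 P$ ($o{\left(P \right)} = 6 \left(\left(-3 + \frac{P}{2}\right) + 6\right) = 6 \left(3 + \frac{P}{2}\right) = 18 + 3 P$)
$G{\left(A \right)} = 29$
$\frac{o{\left(-270 \right)}}{G{\left(2 \left(-80\right) \right)}} = \frac{18 + 3 \left(-270\right)}{29} = \left(18 - 810\right) \frac{1}{29} = \left(-792\right) \frac{1}{29} = - \frac{792}{29}$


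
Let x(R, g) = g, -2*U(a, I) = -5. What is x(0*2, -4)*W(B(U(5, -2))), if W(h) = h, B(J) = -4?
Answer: 16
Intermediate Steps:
U(a, I) = 5/2 (U(a, I) = -½*(-5) = 5/2)
x(0*2, -4)*W(B(U(5, -2))) = -4*(-4) = 16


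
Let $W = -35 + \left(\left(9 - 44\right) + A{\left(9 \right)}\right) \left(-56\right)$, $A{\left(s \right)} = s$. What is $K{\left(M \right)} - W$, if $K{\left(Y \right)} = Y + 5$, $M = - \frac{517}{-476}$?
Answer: $- \frac{673499}{476} \approx -1414.9$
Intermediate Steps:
$M = \frac{517}{476}$ ($M = \left(-517\right) \left(- \frac{1}{476}\right) = \frac{517}{476} \approx 1.0861$)
$K{\left(Y \right)} = 5 + Y$
$W = 1421$ ($W = -35 + \left(\left(9 - 44\right) + 9\right) \left(-56\right) = -35 + \left(-35 + 9\right) \left(-56\right) = -35 - -1456 = -35 + 1456 = 1421$)
$K{\left(M \right)} - W = \left(5 + \frac{517}{476}\right) - 1421 = \frac{2897}{476} - 1421 = - \frac{673499}{476}$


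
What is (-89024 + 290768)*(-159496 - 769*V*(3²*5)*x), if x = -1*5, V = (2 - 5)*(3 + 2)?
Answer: -555778695024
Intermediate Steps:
V = -15 (V = -3*5 = -15)
x = -5
(-89024 + 290768)*(-159496 - 769*V*(3²*5)*x) = (-89024 + 290768)*(-159496 - 769*(-15*3²*5)*(-5)) = 201744*(-159496 - 769*(-135*5)*(-5)) = 201744*(-159496 - 769*(-15*45)*(-5)) = 201744*(-159496 - (-519075)*(-5)) = 201744*(-159496 - 769*3375) = 201744*(-159496 - 2595375) = 201744*(-2754871) = -555778695024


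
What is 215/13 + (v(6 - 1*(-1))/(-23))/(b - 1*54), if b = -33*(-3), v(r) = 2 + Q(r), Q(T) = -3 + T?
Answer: 74149/4485 ≈ 16.533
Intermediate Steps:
v(r) = -1 + r (v(r) = 2 + (-3 + r) = -1 + r)
b = 99
215/13 + (v(6 - 1*(-1))/(-23))/(b - 1*54) = 215/13 + ((-1 + (6 - 1*(-1)))/(-23))/(99 - 1*54) = 215*(1/13) + ((-1 + (6 + 1))*(-1/23))/(99 - 54) = 215/13 + ((-1 + 7)*(-1/23))/45 = 215/13 + (6*(-1/23))*(1/45) = 215/13 - 6/23*1/45 = 215/13 - 2/345 = 74149/4485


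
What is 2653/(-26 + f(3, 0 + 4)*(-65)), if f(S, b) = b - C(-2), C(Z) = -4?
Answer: -379/78 ≈ -4.8590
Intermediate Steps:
f(S, b) = 4 + b (f(S, b) = b - 1*(-4) = b + 4 = 4 + b)
2653/(-26 + f(3, 0 + 4)*(-65)) = 2653/(-26 + (4 + (0 + 4))*(-65)) = 2653/(-26 + (4 + 4)*(-65)) = 2653/(-26 + 8*(-65)) = 2653/(-26 - 520) = 2653/(-546) = 2653*(-1/546) = -379/78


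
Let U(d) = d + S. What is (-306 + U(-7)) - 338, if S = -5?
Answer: -656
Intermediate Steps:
U(d) = -5 + d (U(d) = d - 5 = -5 + d)
(-306 + U(-7)) - 338 = (-306 + (-5 - 7)) - 338 = (-306 - 12) - 338 = -318 - 338 = -656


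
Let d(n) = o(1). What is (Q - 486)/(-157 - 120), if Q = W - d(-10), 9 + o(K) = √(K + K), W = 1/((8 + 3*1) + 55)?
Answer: 31481/18282 + √2/277 ≈ 1.7271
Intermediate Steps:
W = 1/66 (W = 1/((8 + 3) + 55) = 1/(11 + 55) = 1/66 ≈ 0.015152)
o(K) = -9 + √2*√K (o(K) = -9 + √(K + K) = -9 + √(2*K) = -9 + √2*√K)
d(n) = -9 + √2 (d(n) = -9 + √2*√1 = -9 + √2*1 = -9 + √2)
Q = 595/66 - √2 (Q = 1/66 - (-9 + √2) = 1/66 + (9 - √2) = 595/66 - √2 ≈ 7.6009)
(Q - 486)/(-157 - 120) = ((595/66 - √2) - 486)/(-157 - 120) = (-31481/66 - √2)/(-277) = (-31481/66 - √2)*(-1/277) = 31481/18282 + √2/277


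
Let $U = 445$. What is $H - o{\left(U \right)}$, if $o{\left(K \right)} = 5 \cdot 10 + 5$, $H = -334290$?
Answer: $-334345$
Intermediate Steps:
$o{\left(K \right)} = 55$ ($o{\left(K \right)} = 50 + 5 = 55$)
$H - o{\left(U \right)} = -334290 - 55 = -334345$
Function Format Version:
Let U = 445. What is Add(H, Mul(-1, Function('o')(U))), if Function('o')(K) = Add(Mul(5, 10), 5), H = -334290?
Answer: -334345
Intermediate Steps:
Function('o')(K) = 55 (Function('o')(K) = Add(50, 5) = 55)
Add(H, Mul(-1, Function('o')(U))) = Add(-334290, Mul(-1, 55)) = Add(-334290, -55) = -334345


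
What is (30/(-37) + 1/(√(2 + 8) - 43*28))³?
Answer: -3697636763106117121/6915513826143929664 - 7173604259293*√10/186905779084971072 ≈ -0.53481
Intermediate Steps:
(30/(-37) + 1/(√(2 + 8) - 43*28))³ = (30*(-1/37) + (1/28)/(√10 - 43))³ = (-30/37 + (1/28)/(-43 + √10))³ = (-30/37 + 1/(28*(-43 + √10)))³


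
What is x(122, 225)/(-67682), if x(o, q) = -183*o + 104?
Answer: 11111/33841 ≈ 0.32833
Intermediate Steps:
x(o, q) = 104 - 183*o
x(122, 225)/(-67682) = (104 - 183*122)/(-67682) = (104 - 22326)*(-1/67682) = -22222*(-1/67682) = 11111/33841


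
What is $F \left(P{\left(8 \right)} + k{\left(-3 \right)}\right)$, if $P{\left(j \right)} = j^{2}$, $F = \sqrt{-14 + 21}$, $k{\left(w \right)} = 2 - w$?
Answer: $69 \sqrt{7} \approx 182.56$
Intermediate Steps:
$F = \sqrt{7} \approx 2.6458$
$F \left(P{\left(8 \right)} + k{\left(-3 \right)}\right) = \sqrt{7} \left(8^{2} + \left(2 - -3\right)\right) = \sqrt{7} \left(64 + \left(2 + 3\right)\right) = \sqrt{7} \left(64 + 5\right) = \sqrt{7} \cdot 69 = 69 \sqrt{7}$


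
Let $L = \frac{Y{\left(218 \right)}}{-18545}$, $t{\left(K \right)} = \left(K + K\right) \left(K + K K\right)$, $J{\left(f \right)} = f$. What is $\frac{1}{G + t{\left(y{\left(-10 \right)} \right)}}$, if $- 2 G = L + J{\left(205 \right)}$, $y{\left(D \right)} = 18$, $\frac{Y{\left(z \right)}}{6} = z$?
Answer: $\frac{37090}{452851663} \approx 8.1903 \cdot 10^{-5}$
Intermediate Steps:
$Y{\left(z \right)} = 6 z$
$t{\left(K \right)} = 2 K \left(K + K^{2}\right)$
$L = - \frac{1308}{18545}$ ($L = \frac{6 \cdot 218}{-18545} = 1308 \left(- \frac{1}{18545}\right) = - \frac{1308}{18545} \approx -0.070531$)
$G = - \frac{3800417}{37090}$ ($G = - \frac{- \frac{1308}{18545} + 205}{2} = \left(- \frac{1}{2}\right) \frac{3800417}{18545} = - \frac{3800417}{37090} \approx -102.46$)
$\frac{1}{G + t{\left(y{\left(-10 \right)} \right)}} = \frac{1}{- \frac{3800417}{37090} + 2 \cdot 18^{2} \left(1 + 18\right)} = \frac{1}{- \frac{3800417}{37090} + 2 \cdot 324 \cdot 19} = \frac{1}{- \frac{3800417}{37090} + 12312} = \frac{1}{\frac{452851663}{37090}} = \frac{37090}{452851663}$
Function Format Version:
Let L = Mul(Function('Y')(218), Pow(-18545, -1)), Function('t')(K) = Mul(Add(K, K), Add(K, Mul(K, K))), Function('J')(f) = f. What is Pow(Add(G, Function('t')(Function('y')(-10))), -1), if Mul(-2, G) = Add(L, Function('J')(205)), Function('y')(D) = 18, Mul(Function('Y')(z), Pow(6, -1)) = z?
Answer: Rational(37090, 452851663) ≈ 8.1903e-5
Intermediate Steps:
Function('Y')(z) = Mul(6, z)
Function('t')(K) = Mul(2, K, Add(K, Pow(K, 2))) (Function('t')(K) = Mul(Mul(2, K), Add(K, Pow(K, 2))) = Mul(2, K, Add(K, Pow(K, 2))))
L = Rational(-1308, 18545) (L = Mul(Mul(6, 218), Pow(-18545, -1)) = Mul(1308, Rational(-1, 18545)) = Rational(-1308, 18545) ≈ -0.070531)
G = Rational(-3800417, 37090) (G = Mul(Rational(-1, 2), Add(Rational(-1308, 18545), 205)) = Mul(Rational(-1, 2), Rational(3800417, 18545)) = Rational(-3800417, 37090) ≈ -102.46)
Pow(Add(G, Function('t')(Function('y')(-10))), -1) = Pow(Add(Rational(-3800417, 37090), Mul(2, Pow(18, 2), Add(1, 18))), -1) = Pow(Add(Rational(-3800417, 37090), Mul(2, 324, 19)), -1) = Pow(Add(Rational(-3800417, 37090), 12312), -1) = Pow(Rational(452851663, 37090), -1) = Rational(37090, 452851663)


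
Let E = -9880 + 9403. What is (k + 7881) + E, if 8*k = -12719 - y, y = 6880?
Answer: 39633/8 ≈ 4954.1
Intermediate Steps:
E = -477
k = -19599/8 (k = (-12719 - 1*6880)/8 = (-12719 - 6880)/8 = (1/8)*(-19599) = -19599/8 ≈ -2449.9)
(k + 7881) + E = (-19599/8 + 7881) - 477 = 43449/8 - 477 = 39633/8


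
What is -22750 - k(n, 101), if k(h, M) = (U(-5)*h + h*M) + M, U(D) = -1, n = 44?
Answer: -27251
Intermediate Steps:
k(h, M) = M - h + M*h (k(h, M) = (-h + h*M) + M = (-h + M*h) + M = M - h + M*h)
-22750 - k(n, 101) = -22750 - (101 - 1*44 + 101*44) = -22750 - (101 - 44 + 4444) = -22750 - 1*4501 = -22750 - 4501 = -27251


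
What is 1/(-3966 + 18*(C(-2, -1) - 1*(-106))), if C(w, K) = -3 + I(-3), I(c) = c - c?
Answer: -1/2112 ≈ -0.00047348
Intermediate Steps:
I(c) = 0
C(w, K) = -3 (C(w, K) = -3 + 0 = -3)
1/(-3966 + 18*(C(-2, -1) - 1*(-106))) = 1/(-3966 + 18*(-3 - 1*(-106))) = 1/(-3966 + 18*(-3 + 106)) = 1/(-3966 + 18*103) = 1/(-3966 + 1854) = 1/(-2112) = -1/2112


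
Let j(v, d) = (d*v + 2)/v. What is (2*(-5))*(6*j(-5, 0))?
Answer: 24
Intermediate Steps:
j(v, d) = (2 + d*v)/v
(2*(-5))*(6*j(-5, 0)) = (2*(-5))*(6*(0 + 2/(-5))) = -60*(0 + 2*(-⅕)) = -60*(0 - ⅖) = -60*(-2)/5 = -10*(-12/5) = 24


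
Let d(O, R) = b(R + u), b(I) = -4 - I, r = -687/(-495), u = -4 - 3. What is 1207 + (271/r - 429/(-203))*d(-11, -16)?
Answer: 230442143/46487 ≈ 4957.1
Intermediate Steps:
u = -7
r = 229/165 (r = -687*(-1/495) = 229/165 ≈ 1.3879)
d(O, R) = 3 - R (d(O, R) = -4 - (R - 7) = -4 - (-7 + R) = -4 + (7 - R) = 3 - R)
1207 + (271/r - 429/(-203))*d(-11, -16) = 1207 + (271/(229/165) - 429/(-203))*(3 - 1*(-16)) = 1207 + (271*(165/229) - 429*(-1/203))*(3 + 16) = 1207 + (44715/229 + 429/203)*19 = 1207 + (9175386/46487)*19 = 1207 + 174332334/46487 = 230442143/46487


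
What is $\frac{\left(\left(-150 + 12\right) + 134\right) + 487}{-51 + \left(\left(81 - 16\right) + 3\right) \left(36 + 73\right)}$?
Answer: $\frac{483}{7361} \approx 0.065616$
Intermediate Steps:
$\frac{\left(\left(-150 + 12\right) + 134\right) + 487}{-51 + \left(\left(81 - 16\right) + 3\right) \left(36 + 73\right)} = \frac{\left(-138 + 134\right) + 487}{-51 + \left(\left(81 - 16\right) + 3\right) 109} = \frac{-4 + 487}{-51 + \left(65 + 3\right) 109} = \frac{483}{-51 + 68 \cdot 109} = \frac{483}{-51 + 7412} = \frac{483}{7361}$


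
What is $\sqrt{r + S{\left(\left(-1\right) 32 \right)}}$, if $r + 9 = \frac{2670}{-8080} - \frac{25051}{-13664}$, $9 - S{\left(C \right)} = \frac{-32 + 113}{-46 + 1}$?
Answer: $\frac{\sqrt{9829139691770}}{1725080} \approx 1.8174$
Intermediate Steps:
$S{\left(C \right)} = \frac{54}{5}$ ($S{\left(C \right)} = 9 - \frac{-32 + 113}{-46 + 1} = 9 - \frac{81}{-45} = 9 - 81 \left(- \frac{1}{45}\right) = 9 - - \frac{9}{5} = 9 + \frac{9}{5} = \frac{54}{5}$)
$r = - \frac{10346461}{1380064}$ ($r = -9 + \left(\frac{2670}{-8080} - \frac{25051}{-13664}\right) = -9 + \left(2670 \left(- \frac{1}{8080}\right) - - \frac{25051}{13664}\right) = -9 + \left(- \frac{267}{808} + \frac{25051}{13664}\right) = -9 + \frac{2074115}{1380064} = - \frac{10346461}{1380064} \approx -7.4971$)
$\sqrt{r + S{\left(\left(-1\right) 32 \right)}} = \sqrt{- \frac{10346461}{1380064} + \frac{54}{5}} = \sqrt{\frac{22791151}{6900320}} = \frac{\sqrt{9829139691770}}{1725080}$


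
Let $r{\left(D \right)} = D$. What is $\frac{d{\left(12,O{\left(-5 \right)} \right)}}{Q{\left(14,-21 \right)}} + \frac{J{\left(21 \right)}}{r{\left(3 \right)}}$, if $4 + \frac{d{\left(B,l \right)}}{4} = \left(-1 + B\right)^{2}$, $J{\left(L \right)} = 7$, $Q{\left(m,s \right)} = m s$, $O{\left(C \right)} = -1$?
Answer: $\frac{109}{147} \approx 0.7415$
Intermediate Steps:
$d{\left(B,l \right)} = -16 + 4 \left(-1 + B\right)^{2}$
$\frac{d{\left(12,O{\left(-5 \right)} \right)}}{Q{\left(14,-21 \right)}} + \frac{J{\left(21 \right)}}{r{\left(3 \right)}} = \frac{-16 + 4 \left(-1 + 12\right)^{2}}{14 \left(-21\right)} + \frac{7}{3} = \frac{-16 + 4 \cdot 11^{2}}{-294} + 7 \cdot \frac{1}{3} = \left(-16 + 4 \cdot 121\right) \left(- \frac{1}{294}\right) + \frac{7}{3} = \left(-16 + 484\right) \left(- \frac{1}{294}\right) + \frac{7}{3} = 468 \left(- \frac{1}{294}\right) + \frac{7}{3} = - \frac{78}{49} + \frac{7}{3} = \frac{109}{147}$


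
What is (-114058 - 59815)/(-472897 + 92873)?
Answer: 173873/380024 ≈ 0.45753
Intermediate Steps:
(-114058 - 59815)/(-472897 + 92873) = -173873/(-380024) = -173873*(-1/380024) = 173873/380024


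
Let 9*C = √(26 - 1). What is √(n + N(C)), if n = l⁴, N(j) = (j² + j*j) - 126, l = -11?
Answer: √1175765/9 ≈ 120.48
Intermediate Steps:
C = 5/9 (C = √(26 - 1)/9 = √25/9 = (⅑)*5 = 5/9 ≈ 0.55556)
N(j) = -126 + 2*j² (N(j) = (j² + j²) - 126 = 2*j² - 126 = -126 + 2*j²)
n = 14641 (n = (-11)⁴ = 14641)
√(n + N(C)) = √(14641 + (-126 + 2*(5/9)²)) = √(14641 + (-126 + 2*(25/81))) = √(14641 + (-126 + 50/81)) = √(14641 - 10156/81) = √(1175765/81) = √1175765/9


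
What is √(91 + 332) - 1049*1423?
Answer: -1492727 + 3*√47 ≈ -1.4927e+6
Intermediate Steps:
√(91 + 332) - 1049*1423 = √423 - 1492727 = 3*√47 - 1492727 = -1492727 + 3*√47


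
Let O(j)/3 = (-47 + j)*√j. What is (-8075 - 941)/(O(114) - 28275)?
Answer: 84975800/264956637 + 604072*√114/264956637 ≈ 0.34506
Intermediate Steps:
O(j) = 3*√j*(-47 + j) (O(j) = 3*((-47 + j)*√j) = 3*(√j*(-47 + j)) = 3*√j*(-47 + j))
(-8075 - 941)/(O(114) - 28275) = (-8075 - 941)/(3*√114*(-47 + 114) - 28275) = -9016/(3*√114*67 - 28275) = -9016/(201*√114 - 28275) = -9016/(-28275 + 201*√114)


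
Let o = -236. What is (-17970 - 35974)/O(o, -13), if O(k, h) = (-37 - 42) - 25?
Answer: 6743/13 ≈ 518.69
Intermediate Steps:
O(k, h) = -104 (O(k, h) = -79 - 25 = -104)
(-17970 - 35974)/O(o, -13) = (-17970 - 35974)/(-104) = -53944*(-1/104) = 6743/13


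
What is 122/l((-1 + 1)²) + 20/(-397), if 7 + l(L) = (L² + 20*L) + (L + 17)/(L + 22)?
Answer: -1068288/54389 ≈ -19.642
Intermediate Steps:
l(L) = -7 + L² + 20*L + (17 + L)/(22 + L) (l(L) = -7 + ((L² + 20*L) + (L + 17)/(L + 22)) = -7 + ((L² + 20*L) + (17 + L)/(22 + L)) = -7 + (L² + 20*L + (17 + L)/(22 + L)) = -7 + L² + 20*L + (17 + L)/(22 + L))
122/l((-1 + 1)²) + 20/(-397) = 122/(((-137 + ((-1 + 1)²)³ + 42*((-1 + 1)²)² + 434*(-1 + 1)²)/(22 + (-1 + 1)²))) + 20/(-397) = 122/(((-137 + (0²)³ + 42*(0²)² + 434*0²)/(22 + 0²))) + 20*(-1/397) = 122/(((-137 + 0³ + 42*0² + 434*0)/(22 + 0))) - 20/397 = 122/(((-137 + 0 + 42*0 + 0)/22)) - 20/397 = 122/(((-137 + 0 + 0 + 0)/22)) - 20/397 = 122/(((1/22)*(-137))) - 20/397 = 122/(-137/22) - 20/397 = 122*(-22/137) - 20/397 = -2684/137 - 20/397 = -1068288/54389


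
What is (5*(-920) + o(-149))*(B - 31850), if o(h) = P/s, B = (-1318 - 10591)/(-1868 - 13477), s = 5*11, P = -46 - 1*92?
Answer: 123715208508058/843975 ≈ 1.4659e+8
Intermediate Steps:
P = -138 (P = -46 - 92 = -138)
s = 55
B = 11909/15345 (B = -11909/(-15345) = -11909*(-1/15345) = 11909/15345 ≈ 0.77608)
o(h) = -138/55
(5*(-920) + o(-149))*(B - 31850) = (5*(-920) - 138/55)*(11909/15345 - 31850) = (-4600 - 138/55)*(-488726341/15345) = -253138/55*(-488726341/15345) = 123715208508058/843975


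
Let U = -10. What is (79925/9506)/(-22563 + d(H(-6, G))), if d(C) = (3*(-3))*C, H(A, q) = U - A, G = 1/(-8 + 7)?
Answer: -79925/214141662 ≈ -0.00037323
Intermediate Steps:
G = -1 (G = 1/(-1) = -1)
H(A, q) = -10 - A
d(C) = -9*C
(79925/9506)/(-22563 + d(H(-6, G))) = (79925/9506)/(-22563 - 9*(-10 - 1*(-6))) = (79925*(1/9506))/(-22563 - 9*(-10 + 6)) = 79925/(9506*(-22563 - 9*(-4))) = 79925/(9506*(-22563 + 36)) = (79925/9506)/(-22527) = (79925/9506)*(-1/22527) = -79925/214141662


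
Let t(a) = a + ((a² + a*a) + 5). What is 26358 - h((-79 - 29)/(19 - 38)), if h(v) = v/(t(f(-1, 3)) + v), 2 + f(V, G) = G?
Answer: 1713243/65 ≈ 26358.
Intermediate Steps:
f(V, G) = -2 + G
t(a) = 5 + a + 2*a² (t(a) = a + ((a² + a²) + 5) = a + (2*a² + 5) = a + (5 + 2*a²) = 5 + a + 2*a²)
h(v) = v/(8 + v) (h(v) = v/((5 + (-2 + 3) + 2*(-2 + 3)²) + v) = v/((5 + 1 + 2*1²) + v) = v/((5 + 1 + 2*1) + v) = v/((5 + 1 + 2) + v) = v/(8 + v))
26358 - h((-79 - 29)/(19 - 38)) = 26358 - (-79 - 29)/(19 - 38)/(8 + (-79 - 29)/(19 - 38)) = 26358 - (-108/(-19))/(8 - 108/(-19)) = 26358 - (-108*(-1/19))/(8 - 108*(-1/19)) = 26358 - 108/(19*(8 + 108/19)) = 26358 - 108/(19*260/19) = 26358 - 108*19/(19*260) = 26358 - 1*27/65 = 26358 - 27/65 = 1713243/65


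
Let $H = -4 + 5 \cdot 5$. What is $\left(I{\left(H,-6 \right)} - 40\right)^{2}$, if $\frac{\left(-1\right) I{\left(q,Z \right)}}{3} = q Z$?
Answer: $114244$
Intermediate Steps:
$H = 21$ ($H = -4 + 25 = 21$)
$I{\left(q,Z \right)} = - 3 Z q$ ($I{\left(q,Z \right)} = - 3 q Z = - 3 Z q$)
$\left(I{\left(H,-6 \right)} - 40\right)^{2} = \left(\left(-3\right) \left(-6\right) 21 - 40\right)^{2} = \left(378 - 40\right)^{2} = 338^{2} = 114244$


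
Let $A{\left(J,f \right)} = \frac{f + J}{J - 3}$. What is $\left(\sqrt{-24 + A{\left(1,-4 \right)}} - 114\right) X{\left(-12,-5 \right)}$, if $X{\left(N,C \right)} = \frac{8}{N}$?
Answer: $76 - i \sqrt{10} \approx 76.0 - 3.1623 i$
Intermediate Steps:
$A{\left(J,f \right)} = \frac{J + f}{-3 + J}$
$\left(\sqrt{-24 + A{\left(1,-4 \right)}} - 114\right) X{\left(-12,-5 \right)} = \left(\sqrt{-24 + \frac{1 - 4}{-3 + 1}} - 114\right) \frac{8}{-12} = \left(\sqrt{-24 + \frac{1}{-2} \left(-3\right)} - 114\right) 8 \left(- \frac{1}{12}\right) = \left(\sqrt{-24 - - \frac{3}{2}} - 114\right) \left(- \frac{2}{3}\right) = \left(\sqrt{-24 + \frac{3}{2}} - 114\right) \left(- \frac{2}{3}\right) = \left(\sqrt{- \frac{45}{2}} - 114\right) \left(- \frac{2}{3}\right) = \left(\frac{3 i \sqrt{10}}{2} - 114\right) \left(- \frac{2}{3}\right) = \left(-114 + \frac{3 i \sqrt{10}}{2}\right) \left(- \frac{2}{3}\right) = 76 - i \sqrt{10}$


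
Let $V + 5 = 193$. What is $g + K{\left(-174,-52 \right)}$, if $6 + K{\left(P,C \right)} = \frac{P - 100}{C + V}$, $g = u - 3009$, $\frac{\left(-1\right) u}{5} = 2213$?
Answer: $- \frac{957577}{68} \approx -14082.0$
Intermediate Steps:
$V = 188$ ($V = -5 + 193 = 188$)
$u = -11065$ ($u = \left(-5\right) 2213 = -11065$)
$g = -14074$ ($g = -11065 - 3009 = -14074$)
$K{\left(P,C \right)} = -6 + \frac{-100 + P}{188 + C}$ ($K{\left(P,C \right)} = -6 + \frac{P - 100}{C + 188} = -6 + \frac{-100 + P}{188 + C}$)
$g + K{\left(-174,-52 \right)} = -14074 + \frac{-1228 - 174 - -312}{188 - 52} = -14074 + \frac{-1228 - 174 + 312}{136} = -14074 + \frac{1}{136} \left(-1090\right) = -14074 - \frac{545}{68} = - \frac{957577}{68}$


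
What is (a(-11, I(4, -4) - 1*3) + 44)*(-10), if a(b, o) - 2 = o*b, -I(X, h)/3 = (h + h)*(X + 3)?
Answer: 17690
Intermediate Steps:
I(X, h) = -6*h*(3 + X) (I(X, h) = -3*(h + h)*(X + 3) = -3*2*h*(3 + X) = -6*h*(3 + X))
a(b, o) = 2 + b*o (a(b, o) = 2 + o*b = 2 + b*o)
(a(-11, I(4, -4) - 1*3) + 44)*(-10) = ((2 - 11*(-6*(-4)*(3 + 4) - 1*3)) + 44)*(-10) = ((2 - 11*(-6*(-4)*7 - 3)) + 44)*(-10) = ((2 - 11*(168 - 3)) + 44)*(-10) = ((2 - 11*165) + 44)*(-10) = ((2 - 1815) + 44)*(-10) = (-1813 + 44)*(-10) = -1769*(-10) = 17690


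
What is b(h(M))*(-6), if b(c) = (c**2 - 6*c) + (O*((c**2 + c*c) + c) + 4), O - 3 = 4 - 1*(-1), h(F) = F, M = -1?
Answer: -114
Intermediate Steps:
O = 8 (O = 3 + (4 - 1*(-1)) = 3 + (4 + 1) = 3 + 5 = 8)
b(c) = 4 + 2*c + 17*c**2 (b(c) = (c**2 - 6*c) + (8*((c**2 + c*c) + c) + 4) = (c**2 - 6*c) + (8*((c**2 + c**2) + c) + 4) = (c**2 - 6*c) + (8*(2*c**2 + c) + 4) = (c**2 - 6*c) + (8*(c + 2*c**2) + 4) = (c**2 - 6*c) + ((8*c + 16*c**2) + 4) = (c**2 - 6*c) + (4 + 8*c + 16*c**2) = 4 + 2*c + 17*c**2)
b(h(M))*(-6) = (4 + 2*(-1) + 17*(-1)**2)*(-6) = (4 - 2 + 17*1)*(-6) = (4 - 2 + 17)*(-6) = 19*(-6) = -114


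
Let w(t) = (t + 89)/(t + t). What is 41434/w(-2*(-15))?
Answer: 2486040/119 ≈ 20891.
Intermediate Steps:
w(t) = (89 + t)/(2*t) (w(t) = (89 + t)/((2*t)) = (89 + t)*(1/(2*t)) = (89 + t)/(2*t))
41434/w(-2*(-15)) = 41434/(((89 - 2*(-15))/(2*((-2*(-15)))))) = 41434/(((1/2)*(89 + 30)/30)) = 41434/(((1/2)*(1/30)*119)) = 41434/(119/60) = 41434*(60/119) = 2486040/119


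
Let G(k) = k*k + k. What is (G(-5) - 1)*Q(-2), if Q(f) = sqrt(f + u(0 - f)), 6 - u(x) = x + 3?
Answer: 19*I ≈ 19.0*I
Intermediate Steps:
G(k) = k + k**2 (G(k) = k**2 + k = k + k**2)
u(x) = 3 - x (u(x) = 6 - (x + 3) = 6 - (3 + x) = 6 + (-3 - x) = 3 - x)
Q(f) = sqrt(3 + 2*f) (Q(f) = sqrt(f + (3 - (0 - f))) = sqrt(f + (3 - (-1)*f)) = sqrt(f + (3 + f)) = sqrt(3 + 2*f))
(G(-5) - 1)*Q(-2) = (-5*(1 - 5) - 1)*sqrt(3 + 2*(-2)) = (-5*(-4) - 1)*sqrt(3 - 4) = (20 - 1)*sqrt(-1) = 19*I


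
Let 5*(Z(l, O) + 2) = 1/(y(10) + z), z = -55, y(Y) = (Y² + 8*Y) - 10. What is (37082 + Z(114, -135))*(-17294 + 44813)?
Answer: 586732626519/575 ≈ 1.0204e+9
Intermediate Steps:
y(Y) = -10 + Y² + 8*Y
Z(l, O) = -1149/575 (Z(l, O) = -2 + 1/(5*((-10 + 10² + 8*10) - 55)) = -2 + 1/(5*((-10 + 100 + 80) - 55)) = -2 + 1/(5*(170 - 55)) = -2 + (⅕)/115 = -2 + (⅕)*(1/115) = -2 + 1/575 = -1149/575)
(37082 + Z(114, -135))*(-17294 + 44813) = (37082 - 1149/575)*(-17294 + 44813) = (21321001/575)*27519 = 586732626519/575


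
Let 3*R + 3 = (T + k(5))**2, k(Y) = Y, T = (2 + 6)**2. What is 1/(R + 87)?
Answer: 1/1673 ≈ 0.00059773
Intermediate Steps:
T = 64 (T = 8**2 = 64)
R = 1586 (R = -1 + (64 + 5)**2/3 = -1 + (1/3)*69**2 = -1 + (1/3)*4761 = -1 + 1587 = 1586)
1/(R + 87) = 1/(1586 + 87) = 1/1673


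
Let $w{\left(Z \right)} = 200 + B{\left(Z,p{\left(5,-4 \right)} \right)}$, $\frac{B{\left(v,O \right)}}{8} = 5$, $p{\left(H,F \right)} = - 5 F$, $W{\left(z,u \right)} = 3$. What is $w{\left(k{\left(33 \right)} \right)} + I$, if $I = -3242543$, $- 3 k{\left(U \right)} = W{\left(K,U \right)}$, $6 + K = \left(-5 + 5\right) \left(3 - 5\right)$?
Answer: $-3242303$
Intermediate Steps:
$K = -6$ ($K = -6 + \left(-5 + 5\right) \left(3 - 5\right) = -6 + 0 \left(-2\right) = -6 + 0 = -6$)
$B{\left(v,O \right)} = 40$ ($B{\left(v,O \right)} = 8 \cdot 5 = 40$)
$k{\left(U \right)} = -1$ ($k{\left(U \right)} = \left(- \frac{1}{3}\right) 3 = -1$)
$w{\left(Z \right)} = 240$ ($w{\left(Z \right)} = 200 + 40 = 240$)
$w{\left(k{\left(33 \right)} \right)} + I = 240 - 3242543 = -3242303$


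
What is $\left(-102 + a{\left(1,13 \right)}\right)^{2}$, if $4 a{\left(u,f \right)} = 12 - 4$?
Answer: $10000$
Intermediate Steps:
$a{\left(u,f \right)} = 2$ ($a{\left(u,f \right)} = \frac{12 - 4}{4} = \frac{1}{4} \cdot 8 = 2$)
$\left(-102 + a{\left(1,13 \right)}\right)^{2} = \left(-102 + 2\right)^{2} = \left(-100\right)^{2} = 10000$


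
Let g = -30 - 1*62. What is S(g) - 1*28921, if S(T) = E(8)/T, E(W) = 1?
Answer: -2660733/92 ≈ -28921.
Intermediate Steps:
g = -92 (g = -30 - 62 = -92)
S(T) = 1/T
S(g) - 1*28921 = 1/(-92) - 1*28921 = -1/92 - 28921 = -2660733/92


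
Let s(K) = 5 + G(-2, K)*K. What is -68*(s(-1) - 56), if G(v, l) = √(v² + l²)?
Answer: 3468 + 68*√5 ≈ 3620.1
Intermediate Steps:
G(v, l) = √(l² + v²)
s(K) = 5 + K*√(4 + K²) (s(K) = 5 + √(K² + (-2)²)*K = 5 + √(K² + 4)*K = 5 + √(4 + K²)*K = 5 + K*√(4 + K²))
-68*(s(-1) - 56) = -68*((5 - √(4 + (-1)²)) - 56) = -68*((5 - √(4 + 1)) - 56) = -68*((5 - √5) - 56) = -68*(-51 - √5) = 3468 + 68*√5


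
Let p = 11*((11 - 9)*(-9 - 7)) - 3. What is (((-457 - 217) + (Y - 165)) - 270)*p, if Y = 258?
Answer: 302105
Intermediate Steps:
p = -355 (p = 11*(2*(-16)) - 3 = 11*(-32) - 3 = -352 - 3 = -355)
(((-457 - 217) + (Y - 165)) - 270)*p = (((-457 - 217) + (258 - 165)) - 270)*(-355) = ((-674 + 93) - 270)*(-355) = (-581 - 270)*(-355) = -851*(-355) = 302105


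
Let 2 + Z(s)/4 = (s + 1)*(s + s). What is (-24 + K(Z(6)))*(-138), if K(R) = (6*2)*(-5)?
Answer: 11592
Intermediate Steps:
Z(s) = -8 + 8*s*(1 + s) (Z(s) = -8 + 4*((s + 1)*(s + s)) = -8 + 4*((1 + s)*(2*s)) = -8 + 4*(2*s*(1 + s)) = -8 + 8*s*(1 + s))
K(R) = -60 (K(R) = 12*(-5) = -60)
(-24 + K(Z(6)))*(-138) = (-24 - 60)*(-138) = -84*(-138) = 11592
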